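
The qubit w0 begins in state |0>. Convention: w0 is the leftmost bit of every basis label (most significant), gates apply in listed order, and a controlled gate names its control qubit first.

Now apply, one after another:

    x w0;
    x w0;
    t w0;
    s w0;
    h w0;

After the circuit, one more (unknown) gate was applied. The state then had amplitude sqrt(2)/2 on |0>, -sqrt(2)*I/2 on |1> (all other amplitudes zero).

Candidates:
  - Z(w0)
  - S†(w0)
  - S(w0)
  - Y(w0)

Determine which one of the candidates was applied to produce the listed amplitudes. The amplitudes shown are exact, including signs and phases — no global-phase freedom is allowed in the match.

The applied gate was S†(w0). Key observation: steps 1-2 multiply out to the identity, so the circuit reduces to the remaining gates.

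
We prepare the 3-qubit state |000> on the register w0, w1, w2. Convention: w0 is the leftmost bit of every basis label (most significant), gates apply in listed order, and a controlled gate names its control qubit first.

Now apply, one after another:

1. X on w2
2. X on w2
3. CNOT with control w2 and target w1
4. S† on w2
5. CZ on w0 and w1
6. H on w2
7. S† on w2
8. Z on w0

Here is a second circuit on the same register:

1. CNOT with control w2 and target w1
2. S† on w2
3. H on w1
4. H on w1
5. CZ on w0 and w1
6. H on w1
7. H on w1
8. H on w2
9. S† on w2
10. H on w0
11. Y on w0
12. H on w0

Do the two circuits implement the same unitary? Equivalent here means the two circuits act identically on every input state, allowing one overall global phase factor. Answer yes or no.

No — the two circuits implement different unitaries, even allowing a global phase.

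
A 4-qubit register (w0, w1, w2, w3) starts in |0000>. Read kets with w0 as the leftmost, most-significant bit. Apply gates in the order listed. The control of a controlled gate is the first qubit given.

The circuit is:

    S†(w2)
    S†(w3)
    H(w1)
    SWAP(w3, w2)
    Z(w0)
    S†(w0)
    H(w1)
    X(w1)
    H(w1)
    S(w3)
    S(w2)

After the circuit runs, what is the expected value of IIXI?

The observable IIXI averages to 0.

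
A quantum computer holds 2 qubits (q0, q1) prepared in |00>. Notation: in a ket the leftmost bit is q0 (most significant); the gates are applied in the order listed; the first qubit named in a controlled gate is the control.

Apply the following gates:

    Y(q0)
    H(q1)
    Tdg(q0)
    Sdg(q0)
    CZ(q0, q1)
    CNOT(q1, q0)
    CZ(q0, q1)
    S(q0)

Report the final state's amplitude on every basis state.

The final amplitudes are 0 on |00>, sqrt(2)*exp(3*I*pi/4)/2 on |01>, sqrt(2)*exp(I*pi/4)/2 on |10>, 0 on |11>.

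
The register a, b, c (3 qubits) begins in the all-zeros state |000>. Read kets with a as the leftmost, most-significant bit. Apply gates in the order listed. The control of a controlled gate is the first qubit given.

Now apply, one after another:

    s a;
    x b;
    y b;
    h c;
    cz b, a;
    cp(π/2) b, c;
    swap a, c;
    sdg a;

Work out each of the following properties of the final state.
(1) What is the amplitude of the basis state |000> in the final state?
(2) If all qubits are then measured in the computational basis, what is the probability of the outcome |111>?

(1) |000> carries amplitude -sqrt(2)*I/2 in the final state.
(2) A full measurement returns |111> with probability 0.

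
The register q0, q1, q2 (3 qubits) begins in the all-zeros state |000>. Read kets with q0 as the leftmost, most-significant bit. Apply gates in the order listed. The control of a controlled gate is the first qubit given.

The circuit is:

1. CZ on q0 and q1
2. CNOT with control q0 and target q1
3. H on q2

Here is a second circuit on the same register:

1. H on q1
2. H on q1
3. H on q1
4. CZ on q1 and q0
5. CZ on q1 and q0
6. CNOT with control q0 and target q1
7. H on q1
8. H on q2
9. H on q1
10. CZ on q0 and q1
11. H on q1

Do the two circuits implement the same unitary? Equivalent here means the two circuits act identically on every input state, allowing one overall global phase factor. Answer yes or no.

Yes: on every input state the two circuits agree up to one overall phase factor.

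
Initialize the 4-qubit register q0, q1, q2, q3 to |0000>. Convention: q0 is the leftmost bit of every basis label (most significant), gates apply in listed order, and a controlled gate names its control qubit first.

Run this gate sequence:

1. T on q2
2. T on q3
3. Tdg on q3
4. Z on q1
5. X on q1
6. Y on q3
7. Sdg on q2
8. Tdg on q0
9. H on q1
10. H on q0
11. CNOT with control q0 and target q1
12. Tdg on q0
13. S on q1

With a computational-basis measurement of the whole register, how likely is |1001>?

Outcome |1001> occurs with probability 1/4.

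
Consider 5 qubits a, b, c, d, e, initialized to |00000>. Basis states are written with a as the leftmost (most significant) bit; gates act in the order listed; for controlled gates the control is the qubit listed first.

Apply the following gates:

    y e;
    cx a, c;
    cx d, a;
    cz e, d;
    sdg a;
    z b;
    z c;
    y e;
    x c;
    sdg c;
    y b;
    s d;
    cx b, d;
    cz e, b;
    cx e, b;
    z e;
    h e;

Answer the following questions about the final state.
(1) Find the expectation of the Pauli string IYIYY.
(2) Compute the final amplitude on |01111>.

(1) The expectation value of IYIYY is 0.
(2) The final state's coefficient on |01111> equals sqrt(2)/2.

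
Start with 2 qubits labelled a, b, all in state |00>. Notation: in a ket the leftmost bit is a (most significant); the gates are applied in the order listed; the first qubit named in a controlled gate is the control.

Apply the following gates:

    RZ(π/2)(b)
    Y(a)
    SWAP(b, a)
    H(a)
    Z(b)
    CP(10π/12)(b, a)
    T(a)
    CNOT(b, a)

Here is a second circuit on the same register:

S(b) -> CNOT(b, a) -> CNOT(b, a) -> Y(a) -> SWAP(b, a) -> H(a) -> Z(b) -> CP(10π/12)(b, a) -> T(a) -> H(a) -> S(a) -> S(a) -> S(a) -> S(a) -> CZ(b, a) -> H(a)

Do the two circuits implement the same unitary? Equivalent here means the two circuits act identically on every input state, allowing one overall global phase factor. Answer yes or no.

Yes, they are equivalent — the unitaries differ by at most a global phase.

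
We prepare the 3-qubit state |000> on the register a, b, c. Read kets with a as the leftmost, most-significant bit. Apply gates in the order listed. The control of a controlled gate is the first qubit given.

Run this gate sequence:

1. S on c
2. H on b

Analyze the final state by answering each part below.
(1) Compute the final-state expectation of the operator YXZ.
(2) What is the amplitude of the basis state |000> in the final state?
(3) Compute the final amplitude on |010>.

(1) In the final state, YXZ has expectation 0.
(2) The final state's coefficient on |000> equals sqrt(2)/2.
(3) The amplitude on |010> is sqrt(2)/2.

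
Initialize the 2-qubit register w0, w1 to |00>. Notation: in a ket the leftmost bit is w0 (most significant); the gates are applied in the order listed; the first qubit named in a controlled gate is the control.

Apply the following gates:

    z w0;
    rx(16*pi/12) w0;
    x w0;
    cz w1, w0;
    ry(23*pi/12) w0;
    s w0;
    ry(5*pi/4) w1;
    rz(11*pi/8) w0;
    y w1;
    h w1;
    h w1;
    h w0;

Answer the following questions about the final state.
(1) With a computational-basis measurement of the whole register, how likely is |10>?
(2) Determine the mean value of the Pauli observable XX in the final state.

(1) The probability of measuring |10> is -3*sqrt(2 - sqrt(2))/64 - sqrt(4 - 2*sqrt(2))/32 + sqrt(3*sqrt(2) + 6)/64 + sqrt(12 - 6*sqrt(2))/32 + sqrt(6*sqrt(2) + 12)/64 + sqrt(6 - 3*sqrt(2))/16 + sqrt(2)/8 + 1/4.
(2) The observable XX averages to 1/8 + sqrt(3)/8.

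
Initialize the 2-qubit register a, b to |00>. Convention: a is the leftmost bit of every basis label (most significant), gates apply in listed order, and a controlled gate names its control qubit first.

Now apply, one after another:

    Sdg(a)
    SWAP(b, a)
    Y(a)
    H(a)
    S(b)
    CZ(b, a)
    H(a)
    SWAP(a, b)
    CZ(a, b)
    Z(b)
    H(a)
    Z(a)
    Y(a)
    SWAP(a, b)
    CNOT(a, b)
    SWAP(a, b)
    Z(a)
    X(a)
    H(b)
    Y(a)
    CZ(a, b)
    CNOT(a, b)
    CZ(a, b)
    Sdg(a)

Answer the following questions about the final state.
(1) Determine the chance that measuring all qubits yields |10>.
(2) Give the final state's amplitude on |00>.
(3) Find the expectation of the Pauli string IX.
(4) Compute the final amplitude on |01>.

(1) A full measurement returns |10> with probability 1/4.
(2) The final state's coefficient on |00> equals -I/2.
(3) In the final state, IX has expectation -1.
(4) The amplitude on |01> is I/2.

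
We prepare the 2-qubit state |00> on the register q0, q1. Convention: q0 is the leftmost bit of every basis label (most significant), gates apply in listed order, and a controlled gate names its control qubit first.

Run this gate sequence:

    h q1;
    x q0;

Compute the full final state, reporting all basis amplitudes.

The final amplitudes are 0 on |00>, 0 on |01>, sqrt(2)/2 on |10>, sqrt(2)/2 on |11>.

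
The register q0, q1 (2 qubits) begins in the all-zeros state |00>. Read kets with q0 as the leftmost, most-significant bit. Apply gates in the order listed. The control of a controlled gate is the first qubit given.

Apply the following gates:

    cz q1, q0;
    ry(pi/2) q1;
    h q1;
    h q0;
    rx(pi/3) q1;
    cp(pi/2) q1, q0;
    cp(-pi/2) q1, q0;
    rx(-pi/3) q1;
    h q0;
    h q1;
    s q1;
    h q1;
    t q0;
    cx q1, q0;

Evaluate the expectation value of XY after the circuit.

The observable XY averages to -1. Key observation: gates 3-10 undo each other exactly, leaving only the rest of the circuit to track.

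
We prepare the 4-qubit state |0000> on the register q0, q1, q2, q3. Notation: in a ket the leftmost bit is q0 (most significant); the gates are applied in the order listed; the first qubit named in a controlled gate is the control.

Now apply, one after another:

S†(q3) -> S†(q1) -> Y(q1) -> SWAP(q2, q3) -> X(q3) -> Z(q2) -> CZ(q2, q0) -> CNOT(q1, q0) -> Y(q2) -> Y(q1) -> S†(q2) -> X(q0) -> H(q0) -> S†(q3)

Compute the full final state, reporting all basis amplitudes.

After the circuit, the state carries amplitude -sqrt(2)*I/2 on |0011>, -sqrt(2)*I/2 on |1011>, and 0 on every other basis state.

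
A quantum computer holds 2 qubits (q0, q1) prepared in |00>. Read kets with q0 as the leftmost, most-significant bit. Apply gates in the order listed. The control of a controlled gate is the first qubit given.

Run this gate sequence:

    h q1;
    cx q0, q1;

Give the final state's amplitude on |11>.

The amplitude on |11> is 0.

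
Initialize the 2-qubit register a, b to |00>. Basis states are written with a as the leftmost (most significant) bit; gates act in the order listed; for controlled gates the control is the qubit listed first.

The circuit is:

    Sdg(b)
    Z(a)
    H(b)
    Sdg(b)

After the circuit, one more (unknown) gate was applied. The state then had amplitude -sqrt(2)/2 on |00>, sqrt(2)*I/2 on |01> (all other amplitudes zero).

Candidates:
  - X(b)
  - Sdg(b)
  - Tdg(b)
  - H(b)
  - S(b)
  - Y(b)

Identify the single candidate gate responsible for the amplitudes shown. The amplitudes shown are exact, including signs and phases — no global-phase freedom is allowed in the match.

It was Y(b) that produced the state shown.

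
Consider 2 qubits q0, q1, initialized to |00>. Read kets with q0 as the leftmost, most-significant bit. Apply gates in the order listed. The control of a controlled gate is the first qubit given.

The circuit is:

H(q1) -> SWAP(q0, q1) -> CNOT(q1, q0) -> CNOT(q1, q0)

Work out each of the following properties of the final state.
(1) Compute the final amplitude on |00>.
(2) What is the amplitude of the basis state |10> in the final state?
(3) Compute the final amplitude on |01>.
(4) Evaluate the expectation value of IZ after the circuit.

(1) |00> carries amplitude sqrt(2)/2 in the final state. Key observation: gates 3-4 undo each other exactly, leaving only the rest of the circuit to track.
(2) The final state's coefficient on |10> equals sqrt(2)/2.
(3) The final state's coefficient on |01> equals 0.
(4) The observable IZ averages to 1.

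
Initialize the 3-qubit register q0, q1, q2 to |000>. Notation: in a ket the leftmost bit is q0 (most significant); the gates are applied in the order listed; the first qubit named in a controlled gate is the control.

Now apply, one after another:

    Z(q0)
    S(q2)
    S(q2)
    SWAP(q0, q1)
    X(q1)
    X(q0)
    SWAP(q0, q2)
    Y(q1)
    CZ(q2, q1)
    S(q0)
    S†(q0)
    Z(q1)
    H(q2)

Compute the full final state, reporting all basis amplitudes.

After the circuit, the state carries amplitude -sqrt(2)*I/2 on |000>, sqrt(2)*I/2 on |001>, and 0 on every other basis state.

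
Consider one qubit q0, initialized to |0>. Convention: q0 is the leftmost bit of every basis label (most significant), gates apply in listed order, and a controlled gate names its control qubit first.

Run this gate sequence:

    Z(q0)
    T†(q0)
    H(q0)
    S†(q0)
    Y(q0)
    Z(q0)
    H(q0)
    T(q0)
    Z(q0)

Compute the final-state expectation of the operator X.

In the final state, X has expectation -sqrt(2)/2.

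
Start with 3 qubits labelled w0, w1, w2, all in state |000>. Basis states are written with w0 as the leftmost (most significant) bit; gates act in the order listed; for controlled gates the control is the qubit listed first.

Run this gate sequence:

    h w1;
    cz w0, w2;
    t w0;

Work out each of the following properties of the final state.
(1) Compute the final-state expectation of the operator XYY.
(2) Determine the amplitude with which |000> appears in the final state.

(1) The observable XYY averages to 0.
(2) The amplitude on |000> is sqrt(2)/2.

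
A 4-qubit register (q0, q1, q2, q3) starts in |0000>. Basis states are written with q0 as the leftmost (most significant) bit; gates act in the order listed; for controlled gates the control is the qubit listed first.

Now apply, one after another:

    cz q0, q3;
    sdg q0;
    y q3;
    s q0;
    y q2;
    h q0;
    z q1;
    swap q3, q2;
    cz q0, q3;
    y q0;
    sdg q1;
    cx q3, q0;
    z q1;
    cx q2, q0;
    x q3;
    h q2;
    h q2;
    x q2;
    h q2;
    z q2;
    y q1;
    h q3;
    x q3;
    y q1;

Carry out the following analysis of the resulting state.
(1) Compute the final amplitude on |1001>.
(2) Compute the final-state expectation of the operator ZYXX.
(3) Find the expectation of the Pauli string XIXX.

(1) The amplitude on |1001> is -sqrt(2)*I/4. Key observation: the block from step 17 through step 20 cancels to the identity and can be dropped.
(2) The expectation value of ZYXX is 0.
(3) In the final state, XIXX has expectation -1.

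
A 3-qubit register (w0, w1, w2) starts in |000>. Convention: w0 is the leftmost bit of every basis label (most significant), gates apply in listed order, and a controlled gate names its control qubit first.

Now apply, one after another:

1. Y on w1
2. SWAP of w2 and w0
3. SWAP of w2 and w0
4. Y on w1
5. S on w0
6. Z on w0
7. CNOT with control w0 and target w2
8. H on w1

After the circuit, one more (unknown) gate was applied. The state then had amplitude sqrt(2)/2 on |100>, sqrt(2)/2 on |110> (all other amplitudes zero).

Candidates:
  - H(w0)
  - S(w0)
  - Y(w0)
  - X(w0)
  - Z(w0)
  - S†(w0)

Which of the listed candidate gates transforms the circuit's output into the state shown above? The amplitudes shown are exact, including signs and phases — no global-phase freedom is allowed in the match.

The unique candidate consistent with the amplitudes is X(w0). Key observation: the block from step 1 through step 4 cancels to the identity and can be dropped.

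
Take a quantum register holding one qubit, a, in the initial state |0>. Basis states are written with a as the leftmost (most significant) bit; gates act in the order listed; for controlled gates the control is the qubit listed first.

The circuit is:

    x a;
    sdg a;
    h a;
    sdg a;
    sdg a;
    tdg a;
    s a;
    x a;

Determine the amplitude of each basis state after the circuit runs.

The final amplitudes are -sqrt(2)*exp(3*I*pi/4)/2 on |0>, -sqrt(2)*I/2 on |1>.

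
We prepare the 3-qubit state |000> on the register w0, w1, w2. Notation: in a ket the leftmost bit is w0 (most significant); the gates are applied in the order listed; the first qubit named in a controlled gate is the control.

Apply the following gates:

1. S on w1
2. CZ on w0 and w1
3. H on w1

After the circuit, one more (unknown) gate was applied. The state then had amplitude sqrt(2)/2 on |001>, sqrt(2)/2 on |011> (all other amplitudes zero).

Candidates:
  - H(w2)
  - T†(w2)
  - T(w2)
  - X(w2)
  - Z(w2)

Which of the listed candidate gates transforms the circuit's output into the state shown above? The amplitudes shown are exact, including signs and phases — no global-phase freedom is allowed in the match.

The applied gate was X(w2).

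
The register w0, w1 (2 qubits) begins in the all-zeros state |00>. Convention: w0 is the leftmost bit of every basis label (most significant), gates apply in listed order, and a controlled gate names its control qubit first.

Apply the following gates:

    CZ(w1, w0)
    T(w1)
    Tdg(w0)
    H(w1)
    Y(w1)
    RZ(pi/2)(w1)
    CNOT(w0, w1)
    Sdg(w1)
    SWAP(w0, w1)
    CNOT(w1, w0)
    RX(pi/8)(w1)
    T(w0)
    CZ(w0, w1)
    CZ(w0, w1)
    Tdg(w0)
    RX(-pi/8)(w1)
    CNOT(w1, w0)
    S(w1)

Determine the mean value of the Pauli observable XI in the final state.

The expectation value of XI is -1. Key observation: steps 10-17 multiply out to the identity, so the circuit reduces to the remaining gates.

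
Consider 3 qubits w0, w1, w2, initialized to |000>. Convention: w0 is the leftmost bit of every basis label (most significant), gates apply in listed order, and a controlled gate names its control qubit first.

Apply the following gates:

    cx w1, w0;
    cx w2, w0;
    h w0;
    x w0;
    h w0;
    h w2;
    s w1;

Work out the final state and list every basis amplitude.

After the circuit, the state carries amplitude sqrt(2)/2 on |000>, sqrt(2)/2 on |001>, and 0 on every other basis state.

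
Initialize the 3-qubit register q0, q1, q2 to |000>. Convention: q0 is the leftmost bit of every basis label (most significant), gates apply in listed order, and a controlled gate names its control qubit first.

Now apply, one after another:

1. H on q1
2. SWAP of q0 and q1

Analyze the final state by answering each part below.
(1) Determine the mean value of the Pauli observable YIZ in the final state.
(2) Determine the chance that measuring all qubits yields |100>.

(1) The observable YIZ averages to 0.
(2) The probability of measuring |100> is 1/2.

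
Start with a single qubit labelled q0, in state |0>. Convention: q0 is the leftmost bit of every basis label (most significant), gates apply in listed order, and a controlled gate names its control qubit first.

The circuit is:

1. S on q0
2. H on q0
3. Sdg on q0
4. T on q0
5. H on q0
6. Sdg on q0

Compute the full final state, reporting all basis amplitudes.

After the circuit, the state carries amplitude 1/2 - exp(3*I*pi/4)/2 on |0>, -I/2 + exp(I*pi/4)/2 on |1>.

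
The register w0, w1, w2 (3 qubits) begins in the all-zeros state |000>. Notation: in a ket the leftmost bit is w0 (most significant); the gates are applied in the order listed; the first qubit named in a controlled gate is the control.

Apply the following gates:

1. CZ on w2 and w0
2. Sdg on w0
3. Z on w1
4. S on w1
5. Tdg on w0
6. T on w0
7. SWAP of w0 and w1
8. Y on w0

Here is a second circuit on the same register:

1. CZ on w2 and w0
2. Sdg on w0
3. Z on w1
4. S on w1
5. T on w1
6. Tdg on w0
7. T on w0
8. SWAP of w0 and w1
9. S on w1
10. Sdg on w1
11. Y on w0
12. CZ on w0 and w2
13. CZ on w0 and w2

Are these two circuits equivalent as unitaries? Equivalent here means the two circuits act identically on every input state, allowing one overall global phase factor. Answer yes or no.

No: there is an input state on which the two circuits produce genuinely different outputs (not merely differing by a phase).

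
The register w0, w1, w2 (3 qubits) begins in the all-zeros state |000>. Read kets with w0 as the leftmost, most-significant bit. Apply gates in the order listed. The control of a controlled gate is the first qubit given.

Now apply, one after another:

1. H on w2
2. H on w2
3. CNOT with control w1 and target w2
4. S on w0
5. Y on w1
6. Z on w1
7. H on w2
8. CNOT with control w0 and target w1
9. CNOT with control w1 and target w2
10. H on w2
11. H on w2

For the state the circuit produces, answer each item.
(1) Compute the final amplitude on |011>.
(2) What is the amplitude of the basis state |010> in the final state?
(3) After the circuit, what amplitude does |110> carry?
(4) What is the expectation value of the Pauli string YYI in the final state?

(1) |011> carries amplitude -sqrt(2)*I/2 in the final state.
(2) The final state's coefficient on |010> equals -sqrt(2)*I/2.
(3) The amplitude on |110> is 0.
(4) The expectation value of YYI is 0.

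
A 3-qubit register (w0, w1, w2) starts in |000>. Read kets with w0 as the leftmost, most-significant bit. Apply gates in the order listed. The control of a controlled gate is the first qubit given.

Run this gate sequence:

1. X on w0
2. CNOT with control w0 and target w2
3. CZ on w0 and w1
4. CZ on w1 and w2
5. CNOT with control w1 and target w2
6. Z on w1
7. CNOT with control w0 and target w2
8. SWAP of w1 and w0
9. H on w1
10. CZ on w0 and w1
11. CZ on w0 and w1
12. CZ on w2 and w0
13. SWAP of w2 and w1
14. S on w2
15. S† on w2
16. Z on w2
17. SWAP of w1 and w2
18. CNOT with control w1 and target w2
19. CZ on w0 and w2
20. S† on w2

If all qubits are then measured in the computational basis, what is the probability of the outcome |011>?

The probability of measuring |011> is 1/2. Key observation: gates 14-15 undo each other exactly, leaving only the rest of the circuit to track.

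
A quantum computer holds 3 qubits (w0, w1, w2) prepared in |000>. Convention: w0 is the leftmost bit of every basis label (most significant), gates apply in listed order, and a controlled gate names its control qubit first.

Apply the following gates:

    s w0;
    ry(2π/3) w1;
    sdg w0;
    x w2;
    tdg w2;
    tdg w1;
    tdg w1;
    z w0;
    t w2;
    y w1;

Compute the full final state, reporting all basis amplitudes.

After the circuit, the state carries amplitude -sqrt(3)/2 on |001>, I/2 on |011>, and 0 on every other basis state.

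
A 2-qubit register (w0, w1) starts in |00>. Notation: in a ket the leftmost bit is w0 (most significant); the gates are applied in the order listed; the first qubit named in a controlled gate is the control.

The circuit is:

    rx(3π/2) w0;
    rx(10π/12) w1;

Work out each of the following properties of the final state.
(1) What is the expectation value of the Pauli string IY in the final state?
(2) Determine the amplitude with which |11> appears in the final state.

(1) The observable IY averages to -1/2.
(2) |11> carries amplitude -sqrt(3)/4 - 1/4 in the final state.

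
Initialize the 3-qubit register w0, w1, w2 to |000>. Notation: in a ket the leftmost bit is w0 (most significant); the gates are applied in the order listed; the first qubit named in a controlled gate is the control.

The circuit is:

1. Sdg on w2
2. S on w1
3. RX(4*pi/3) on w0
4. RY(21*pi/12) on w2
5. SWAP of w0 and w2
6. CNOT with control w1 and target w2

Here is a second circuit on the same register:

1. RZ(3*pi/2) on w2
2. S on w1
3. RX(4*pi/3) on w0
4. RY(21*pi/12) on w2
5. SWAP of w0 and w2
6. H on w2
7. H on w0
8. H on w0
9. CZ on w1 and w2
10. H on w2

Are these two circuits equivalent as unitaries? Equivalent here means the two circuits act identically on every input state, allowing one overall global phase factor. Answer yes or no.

Yes: on every input state the two circuits agree up to one overall phase factor.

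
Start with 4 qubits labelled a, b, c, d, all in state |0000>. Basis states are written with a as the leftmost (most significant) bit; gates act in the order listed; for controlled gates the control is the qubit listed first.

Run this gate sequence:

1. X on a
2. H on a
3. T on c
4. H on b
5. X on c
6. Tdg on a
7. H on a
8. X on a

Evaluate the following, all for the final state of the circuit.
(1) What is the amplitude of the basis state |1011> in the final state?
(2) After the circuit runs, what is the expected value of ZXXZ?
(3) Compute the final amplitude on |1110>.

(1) |1011> carries amplitude 0 in the final state.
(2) The expectation value of ZXXZ is 0.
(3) The amplitude on |1110> is sqrt(2)*(1 + exp(3*I*pi/4))/4.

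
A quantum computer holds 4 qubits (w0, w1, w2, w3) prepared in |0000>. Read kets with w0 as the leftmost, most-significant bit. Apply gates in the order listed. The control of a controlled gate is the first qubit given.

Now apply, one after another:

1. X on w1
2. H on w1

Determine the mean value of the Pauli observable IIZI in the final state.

The observable IIZI averages to 1.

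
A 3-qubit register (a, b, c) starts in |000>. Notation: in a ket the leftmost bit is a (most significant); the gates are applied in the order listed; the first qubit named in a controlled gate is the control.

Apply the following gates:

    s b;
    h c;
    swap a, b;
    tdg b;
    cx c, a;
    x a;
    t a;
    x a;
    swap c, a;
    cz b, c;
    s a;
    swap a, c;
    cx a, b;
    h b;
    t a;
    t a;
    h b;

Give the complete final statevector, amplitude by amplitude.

The resulting statevector has amplitude sqrt(2)*exp(I*pi/4)/2 on |000>, -sqrt(2)/2 on |111>, and 0 on every other basis state.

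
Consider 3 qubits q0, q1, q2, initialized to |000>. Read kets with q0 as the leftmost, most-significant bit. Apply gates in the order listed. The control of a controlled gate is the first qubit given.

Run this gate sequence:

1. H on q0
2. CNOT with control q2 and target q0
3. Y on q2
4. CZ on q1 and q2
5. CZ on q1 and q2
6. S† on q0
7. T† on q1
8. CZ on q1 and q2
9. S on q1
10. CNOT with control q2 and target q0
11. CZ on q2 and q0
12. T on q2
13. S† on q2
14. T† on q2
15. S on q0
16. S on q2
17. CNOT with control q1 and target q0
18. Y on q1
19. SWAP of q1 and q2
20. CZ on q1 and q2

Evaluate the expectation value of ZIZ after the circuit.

The expectation value of ZIZ is 0.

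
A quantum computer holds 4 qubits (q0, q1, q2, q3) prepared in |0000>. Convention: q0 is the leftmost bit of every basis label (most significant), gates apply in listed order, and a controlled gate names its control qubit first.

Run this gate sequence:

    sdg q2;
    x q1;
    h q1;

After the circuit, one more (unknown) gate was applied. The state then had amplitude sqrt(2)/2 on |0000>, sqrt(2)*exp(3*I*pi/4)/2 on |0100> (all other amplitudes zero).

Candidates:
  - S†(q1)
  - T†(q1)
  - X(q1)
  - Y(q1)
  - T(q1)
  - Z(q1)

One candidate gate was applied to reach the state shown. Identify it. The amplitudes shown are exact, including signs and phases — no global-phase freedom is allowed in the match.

The unique candidate consistent with the amplitudes is T†(q1).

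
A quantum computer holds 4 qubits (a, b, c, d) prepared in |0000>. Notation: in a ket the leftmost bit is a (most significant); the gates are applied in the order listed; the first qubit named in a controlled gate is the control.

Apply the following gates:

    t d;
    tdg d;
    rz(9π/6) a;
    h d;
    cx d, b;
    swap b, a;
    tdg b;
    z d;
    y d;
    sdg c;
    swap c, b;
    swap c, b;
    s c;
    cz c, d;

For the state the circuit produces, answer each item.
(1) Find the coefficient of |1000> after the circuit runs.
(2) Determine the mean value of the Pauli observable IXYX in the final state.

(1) |1000> carries amplitude -sqrt(2)*exp(3*I*pi/4)/2 in the final state. Key observation: gates 11-12 undo each other exactly, leaving only the rest of the circuit to track.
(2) The observable IXYX averages to 0.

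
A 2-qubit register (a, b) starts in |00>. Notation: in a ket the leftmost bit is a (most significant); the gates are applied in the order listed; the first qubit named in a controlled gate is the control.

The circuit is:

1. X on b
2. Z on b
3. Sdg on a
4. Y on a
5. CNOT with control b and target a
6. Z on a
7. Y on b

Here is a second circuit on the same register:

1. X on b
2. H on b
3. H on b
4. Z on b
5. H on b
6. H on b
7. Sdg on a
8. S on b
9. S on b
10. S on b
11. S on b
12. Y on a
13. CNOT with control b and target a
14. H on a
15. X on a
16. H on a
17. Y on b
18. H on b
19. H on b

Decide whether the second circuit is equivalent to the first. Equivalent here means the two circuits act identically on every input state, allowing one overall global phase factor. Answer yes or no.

Yes: on every input state the two circuits agree up to one overall phase factor.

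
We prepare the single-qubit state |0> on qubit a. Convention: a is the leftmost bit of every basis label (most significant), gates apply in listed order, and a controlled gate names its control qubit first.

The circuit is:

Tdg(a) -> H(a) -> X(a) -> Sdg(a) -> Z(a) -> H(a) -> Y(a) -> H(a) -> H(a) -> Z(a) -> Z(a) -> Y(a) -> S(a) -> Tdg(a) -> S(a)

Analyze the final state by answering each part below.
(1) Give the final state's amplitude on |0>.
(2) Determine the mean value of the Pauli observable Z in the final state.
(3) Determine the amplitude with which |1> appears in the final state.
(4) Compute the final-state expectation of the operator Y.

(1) The amplitude on |0> is 1/2 + I/2.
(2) The observable Z averages to 0.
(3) The amplitude on |1> is (1 - I)*exp(3*I*pi/4)/2.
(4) The expectation value of Y is sqrt(2)/2.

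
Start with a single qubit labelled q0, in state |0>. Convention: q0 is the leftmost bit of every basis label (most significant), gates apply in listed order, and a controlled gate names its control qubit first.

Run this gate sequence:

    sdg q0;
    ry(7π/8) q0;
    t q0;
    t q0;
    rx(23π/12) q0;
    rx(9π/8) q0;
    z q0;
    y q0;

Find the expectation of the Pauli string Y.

In the final state, Y has expectation -sqrt(6)*sin(7*pi/16)**4/4 - 6*sqrt(1/2 - sqrt(2)/4)*sqrt(sqrt(2)/4 + 1/2)*sin(7*pi/16)**2*cos(7*pi/16)**2 - 4*sqrt(3)*sqrt(1/2 - sqrt(2)/4)*sqrt(sqrt(2)/4 + 1/2)*sin(7*pi/16)*cos(7*pi/16)**3 - sqrt(2)*sin(7*pi/16)*cos(7*pi/16)**3 - sqrt(6)*cos(7*pi/16)**4/4 + sqrt(1/2 - sqrt(2)/4)*sqrt(sqrt(2)/4 + 1/2)*cos(7*pi/16)**4 + 3*sqrt(6)*sin(7*pi/16)**2*cos(7*pi/16)**2/2 + sqrt(2)*sin(7*pi/16)**3*cos(7*pi/16) + sqrt(1/2 - sqrt(2)/4)*sqrt(sqrt(2)/4 + 1/2)*sin(7*pi/16)**4 + 4*sqrt(3)*sqrt(1/2 - sqrt(2)/4)*sqrt(sqrt(2)/4 + 1/2)*sin(7*pi/16)**3*cos(7*pi/16).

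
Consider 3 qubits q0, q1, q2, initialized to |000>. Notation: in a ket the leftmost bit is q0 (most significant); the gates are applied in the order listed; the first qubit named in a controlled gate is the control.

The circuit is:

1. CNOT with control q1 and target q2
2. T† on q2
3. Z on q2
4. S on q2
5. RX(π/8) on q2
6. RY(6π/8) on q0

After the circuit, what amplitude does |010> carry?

|010> carries amplitude 0 in the final state.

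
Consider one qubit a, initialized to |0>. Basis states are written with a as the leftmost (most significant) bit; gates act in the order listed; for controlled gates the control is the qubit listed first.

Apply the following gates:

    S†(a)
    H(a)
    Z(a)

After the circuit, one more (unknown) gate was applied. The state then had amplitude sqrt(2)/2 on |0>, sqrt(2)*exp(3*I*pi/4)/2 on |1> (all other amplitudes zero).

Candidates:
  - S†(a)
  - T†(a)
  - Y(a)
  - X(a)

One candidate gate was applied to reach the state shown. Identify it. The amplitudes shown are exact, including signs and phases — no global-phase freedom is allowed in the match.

It was T†(a) that produced the state shown.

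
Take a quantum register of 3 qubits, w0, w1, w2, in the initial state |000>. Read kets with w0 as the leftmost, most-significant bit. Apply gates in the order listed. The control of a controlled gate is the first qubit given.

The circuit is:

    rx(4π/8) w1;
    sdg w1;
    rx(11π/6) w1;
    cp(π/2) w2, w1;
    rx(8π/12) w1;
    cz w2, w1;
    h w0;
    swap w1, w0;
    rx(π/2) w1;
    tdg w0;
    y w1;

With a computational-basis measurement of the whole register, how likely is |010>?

The probability of measuring |010> is 1/4.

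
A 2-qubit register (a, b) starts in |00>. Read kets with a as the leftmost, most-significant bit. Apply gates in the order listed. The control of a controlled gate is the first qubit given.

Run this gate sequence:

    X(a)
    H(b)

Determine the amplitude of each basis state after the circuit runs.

After the circuit, the state carries amplitude 0 on |00>, 0 on |01>, sqrt(2)/2 on |10>, sqrt(2)/2 on |11>.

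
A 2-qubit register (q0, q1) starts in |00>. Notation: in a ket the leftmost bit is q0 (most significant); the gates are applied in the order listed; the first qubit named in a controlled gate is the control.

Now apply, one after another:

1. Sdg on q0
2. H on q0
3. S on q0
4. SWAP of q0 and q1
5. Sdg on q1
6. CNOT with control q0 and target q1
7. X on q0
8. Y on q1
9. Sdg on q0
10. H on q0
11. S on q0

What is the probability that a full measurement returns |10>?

Outcome |10> occurs with probability 1/4.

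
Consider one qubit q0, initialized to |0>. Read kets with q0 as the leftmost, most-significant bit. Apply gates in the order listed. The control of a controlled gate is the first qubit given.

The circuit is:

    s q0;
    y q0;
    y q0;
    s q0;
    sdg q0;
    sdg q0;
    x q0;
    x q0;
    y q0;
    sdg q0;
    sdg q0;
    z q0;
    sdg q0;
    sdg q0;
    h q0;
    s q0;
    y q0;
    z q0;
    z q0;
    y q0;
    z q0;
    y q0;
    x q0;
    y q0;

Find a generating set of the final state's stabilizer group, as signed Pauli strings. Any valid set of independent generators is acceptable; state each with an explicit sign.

The final state is stabilized by the group generated by -Y; other independent generating sets are equally valid.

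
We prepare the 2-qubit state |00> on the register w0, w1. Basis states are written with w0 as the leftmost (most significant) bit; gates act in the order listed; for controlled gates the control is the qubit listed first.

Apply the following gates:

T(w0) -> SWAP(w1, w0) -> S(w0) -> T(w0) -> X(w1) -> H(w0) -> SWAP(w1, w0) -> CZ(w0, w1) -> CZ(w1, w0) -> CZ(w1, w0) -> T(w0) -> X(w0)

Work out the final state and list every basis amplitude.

After the circuit, the state carries amplitude sqrt(2)*exp(I*pi/4)/2 on |00>, -sqrt(2)*exp(I*pi/4)/2 on |01>, 0 on |10>, 0 on |11>. Key observation: the block from step 9 through step 10 cancels to the identity and can be dropped.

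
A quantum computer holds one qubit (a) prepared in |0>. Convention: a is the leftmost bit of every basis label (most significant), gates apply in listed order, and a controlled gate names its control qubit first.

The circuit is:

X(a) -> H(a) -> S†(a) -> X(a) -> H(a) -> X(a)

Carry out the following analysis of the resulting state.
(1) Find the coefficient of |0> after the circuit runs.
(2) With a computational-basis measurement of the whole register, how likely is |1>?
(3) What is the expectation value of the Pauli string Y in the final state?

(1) The final state's coefficient on |0> equals -1/2 + I/2.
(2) A full measurement returns |1> with probability 1/2.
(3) The observable Y averages to -1.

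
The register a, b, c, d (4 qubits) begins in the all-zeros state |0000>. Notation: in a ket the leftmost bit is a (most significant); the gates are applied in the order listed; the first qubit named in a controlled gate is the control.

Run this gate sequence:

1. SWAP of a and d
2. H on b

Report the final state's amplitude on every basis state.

After the circuit, the state carries amplitude sqrt(2)/2 on |0000>, sqrt(2)/2 on |0100>, and 0 on every other basis state.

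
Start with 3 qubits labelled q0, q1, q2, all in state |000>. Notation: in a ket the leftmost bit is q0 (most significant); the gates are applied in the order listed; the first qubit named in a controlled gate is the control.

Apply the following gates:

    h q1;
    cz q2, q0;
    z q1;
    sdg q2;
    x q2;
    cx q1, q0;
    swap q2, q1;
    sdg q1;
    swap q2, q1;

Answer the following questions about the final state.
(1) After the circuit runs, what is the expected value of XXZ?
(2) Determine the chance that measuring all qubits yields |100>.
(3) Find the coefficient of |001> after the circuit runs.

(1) The expectation value of XXZ is 1.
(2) The probability of measuring |100> is 0.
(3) |001> carries amplitude -sqrt(2)*I/2 in the final state.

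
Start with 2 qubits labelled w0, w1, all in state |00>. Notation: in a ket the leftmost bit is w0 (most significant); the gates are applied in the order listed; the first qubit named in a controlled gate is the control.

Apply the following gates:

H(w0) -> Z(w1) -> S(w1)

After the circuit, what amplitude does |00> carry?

The final state's coefficient on |00> equals sqrt(2)/2.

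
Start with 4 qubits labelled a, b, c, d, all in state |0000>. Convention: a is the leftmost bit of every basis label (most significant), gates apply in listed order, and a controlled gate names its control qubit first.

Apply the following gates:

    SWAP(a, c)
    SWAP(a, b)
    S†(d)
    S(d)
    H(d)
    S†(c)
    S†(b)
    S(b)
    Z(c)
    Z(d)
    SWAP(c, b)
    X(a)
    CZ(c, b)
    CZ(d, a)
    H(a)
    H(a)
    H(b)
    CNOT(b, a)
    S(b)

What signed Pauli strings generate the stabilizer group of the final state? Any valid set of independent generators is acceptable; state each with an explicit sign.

The final state is stabilized by the group generated by +XYII, +IIIX, -ZZII, +IIZI; other independent generating sets are equally valid.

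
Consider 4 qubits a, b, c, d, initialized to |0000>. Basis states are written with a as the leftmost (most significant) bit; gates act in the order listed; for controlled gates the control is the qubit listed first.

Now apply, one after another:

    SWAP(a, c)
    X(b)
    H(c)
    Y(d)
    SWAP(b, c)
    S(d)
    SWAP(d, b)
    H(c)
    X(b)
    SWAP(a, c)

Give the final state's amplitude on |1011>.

The amplitude on |1011> is 0.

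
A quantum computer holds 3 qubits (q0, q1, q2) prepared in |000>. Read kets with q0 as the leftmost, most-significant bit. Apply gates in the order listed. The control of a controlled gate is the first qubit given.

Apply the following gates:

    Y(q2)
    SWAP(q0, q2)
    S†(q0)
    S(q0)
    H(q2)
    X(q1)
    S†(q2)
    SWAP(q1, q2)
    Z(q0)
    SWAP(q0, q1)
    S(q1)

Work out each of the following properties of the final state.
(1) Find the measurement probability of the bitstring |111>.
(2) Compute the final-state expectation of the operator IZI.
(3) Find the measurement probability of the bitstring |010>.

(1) A full measurement returns |111> with probability 1/2.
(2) In the final state, IZI has expectation -1.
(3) The probability of measuring |010> is 0.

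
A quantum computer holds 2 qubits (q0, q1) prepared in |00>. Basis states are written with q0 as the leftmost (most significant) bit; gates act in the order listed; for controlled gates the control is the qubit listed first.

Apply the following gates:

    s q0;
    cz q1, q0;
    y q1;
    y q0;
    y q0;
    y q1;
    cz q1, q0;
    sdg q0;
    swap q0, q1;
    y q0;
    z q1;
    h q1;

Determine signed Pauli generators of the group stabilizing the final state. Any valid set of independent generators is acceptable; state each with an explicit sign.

The final state is stabilized by the group generated by +IX, -ZI; other independent generating sets are equally valid. Key observation: steps 1-8 multiply out to the identity, so the circuit reduces to the remaining gates.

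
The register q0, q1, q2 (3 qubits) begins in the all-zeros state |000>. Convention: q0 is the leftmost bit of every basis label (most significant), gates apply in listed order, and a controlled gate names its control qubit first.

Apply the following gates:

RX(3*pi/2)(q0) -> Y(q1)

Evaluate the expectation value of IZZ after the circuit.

The observable IZZ averages to -1.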